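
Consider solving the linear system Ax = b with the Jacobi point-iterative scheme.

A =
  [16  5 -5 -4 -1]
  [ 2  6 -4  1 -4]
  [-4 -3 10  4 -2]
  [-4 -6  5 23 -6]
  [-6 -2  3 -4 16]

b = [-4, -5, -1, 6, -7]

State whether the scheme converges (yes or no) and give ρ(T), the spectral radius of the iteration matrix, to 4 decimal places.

yes, ρ = 0.9423

Let D = diag(16, 6, 10, 23, 16); L, U the strict triangles.
T_J = -D⁻¹(L+U): T[1,4] = -(-4)/(6) = +0.6667; T[1,1] = 0.
  T[0,:] = [+0.0000  -0.3125  +0.3125  +0.2500  +0.0625]
  T[1,:] = [-0.3333  +0.0000  +0.6667  -0.1667  +0.6667]
  T[2,:] = [+0.4000  +0.3000  +0.0000  -0.4000  +0.2000]
  T[3,:] = [+0.1739  +0.2609  -0.2174  +0.0000  +0.2609]
  T[4,:] = [+0.3750  +0.1250  -0.1875  +0.2500  +0.0000]
moduli |λ_i(T)| = 0.9423, 0.4577, 0.3570, 0.3570, 0.1707.
ρ = 0.9423; 0.9423 < 1, so it converges for any x₀.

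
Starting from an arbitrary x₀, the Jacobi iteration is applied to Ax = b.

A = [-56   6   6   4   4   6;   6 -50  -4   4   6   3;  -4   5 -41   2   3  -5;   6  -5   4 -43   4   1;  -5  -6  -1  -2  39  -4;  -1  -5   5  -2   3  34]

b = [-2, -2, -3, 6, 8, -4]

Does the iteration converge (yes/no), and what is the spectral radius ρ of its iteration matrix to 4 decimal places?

Split A = D + L + U, D = diag(-56, -50, -41, -43, 39, 34).
T_J = -D⁻¹(L+U): T[4,5] = -(-4)/(39) = +0.1026; T[4,4] = 0.
  T[0,:] = [+0.0000, +0.1071, +0.1071, +0.0714, +0.0714, +0.1071]
  T[1,:] = [+0.1200, +0.0000, -0.0800, +0.0800, +0.1200, +0.0600]
  T[2,:] = [-0.0976, +0.1220, +0.0000, +0.0488, +0.0732, -0.1220]
  T[3,:] = [+0.1395, -0.1163, +0.0930, +0.0000, +0.0930, +0.0233]
  T[4,:] = [+0.1282, +0.1538, +0.0256, +0.0513, +0.0000, +0.1026]
  T[5,:] = [+0.0294, +0.1471, -0.1471, +0.0588, -0.0882, +0.0000]
|eigenvalues of T|: 0.2908, 0.2192, 0.2192, 0.1169, 0.0697, 0.0697.
ρ = 0.2908; 0.2908 < 1, so it converges for any x₀.

yes, ρ = 0.2908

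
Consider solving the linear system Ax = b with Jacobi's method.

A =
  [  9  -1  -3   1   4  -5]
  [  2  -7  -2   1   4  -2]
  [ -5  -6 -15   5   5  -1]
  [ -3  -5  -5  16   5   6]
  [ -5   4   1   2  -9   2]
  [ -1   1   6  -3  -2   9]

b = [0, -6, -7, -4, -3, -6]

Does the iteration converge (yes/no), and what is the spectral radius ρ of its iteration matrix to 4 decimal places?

Let D = diag(9, -7, -15, 16, -9, 9); L, U the strict triangles.
T_J = -D⁻¹(L+U): T[2,3] = -(5)/(-15) = +0.3333; T[2,2] = 0.
  T[0,:] = [+0.0000 +0.1111 +0.3333 -0.1111 -0.4444 +0.5556]
  T[1,:] = [+0.2857 +0.0000 -0.2857 +0.1429 +0.5714 -0.2857]
  T[2,:] = [-0.3333 -0.4000 +0.0000 +0.3333 +0.3333 -0.0667]
  T[3,:] = [+0.1875 +0.3125 +0.3125 +0.0000 -0.3125 -0.3750]
  T[4,:] = [-0.5556 +0.4444 +0.1111 +0.2222 +0.0000 +0.2222]
  T[5,:] = [+0.1111 -0.1111 -0.6667 +0.3333 +0.2222 +0.0000]
|λ(T)| sorted: 1.1757, 0.6403, 0.5896, 0.5896, 0.3641, 0.3641.
ρ(T) = max|λ| = 1.1757; 1.1757 > 1 ⇒ diverges.

no, ρ = 1.1757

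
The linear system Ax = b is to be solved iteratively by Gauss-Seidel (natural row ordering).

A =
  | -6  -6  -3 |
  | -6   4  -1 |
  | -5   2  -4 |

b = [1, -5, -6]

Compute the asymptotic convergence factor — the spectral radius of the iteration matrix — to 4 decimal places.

Write A = D+L+U with D = diag(-6, 4, -4).
Gauss-Seidel: T = -(D+L)⁻¹U, row 0 first, T[0,1] = -(-6)/(-6) = -1.0000; later rows by forward substitution.
  T[0,:] = [+0.0000, -1.0000, -0.5000]
  T[1,:] = [+0.0000, -1.5000, -0.5000]
  T[2,:] = [+0.0000, +0.5000, +0.3750]
|λ(T)| sorted: 1.3555, 0.2305, 0.0000.
ρ(T) = max|λ| = 1.3555; 1.3555 > 1: divergent.

1.3555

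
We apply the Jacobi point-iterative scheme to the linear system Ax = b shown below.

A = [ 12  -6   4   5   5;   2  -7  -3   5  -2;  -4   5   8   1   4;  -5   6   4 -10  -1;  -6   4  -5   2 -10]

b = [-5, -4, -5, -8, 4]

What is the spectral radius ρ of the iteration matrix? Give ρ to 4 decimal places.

1.1618

Diagonal D = diag(12, -7, 8, -10, -10); L, U strict lower/upper.
T_J = -D⁻¹(L+U): T[4,2] = -(-5)/(-10) = -0.5000; T[4,4] = 0.
  T[0,:] = [+0.0000 +0.5000 -0.3333 -0.4167 -0.4167]
  T[1,:] = [+0.2857 +0.0000 -0.4286 +0.7143 -0.2857]
  T[2,:] = [+0.5000 -0.6250 +0.0000 -0.1250 -0.5000]
  T[3,:] = [-0.5000 +0.6000 +0.4000 +0.0000 -0.1000]
  T[4,:] = [-0.6000 +0.4000 -0.5000 +0.2000 +0.0000]
|λ(T)| sorted: 1.1618, 0.7413, 0.7413, 0.5960, 0.5309.
ρ = 1.1618; 1.1618 > 1 ⇒ diverges.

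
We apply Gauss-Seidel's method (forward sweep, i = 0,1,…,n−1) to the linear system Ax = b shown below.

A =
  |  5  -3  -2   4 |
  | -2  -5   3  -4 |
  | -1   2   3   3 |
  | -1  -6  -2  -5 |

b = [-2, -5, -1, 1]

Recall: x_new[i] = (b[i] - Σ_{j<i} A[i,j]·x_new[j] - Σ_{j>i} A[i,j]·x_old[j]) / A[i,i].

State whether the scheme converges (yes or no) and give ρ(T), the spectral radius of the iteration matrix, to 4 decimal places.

Split A = D + L + U, D = diag(5, -5, 3, -5).
Gauss-Seidel: T = -(D+L)⁻¹U, row 0 first, T[0,3] = -(4)/(5) = -0.8000; later rows by forward substitution.
  T[0,:] = [+0.0000 +0.6000 +0.4000 -0.8000]
  T[1,:] = [+0.0000 -0.2400 +0.4400 -0.4800]
  T[2,:] = [+0.0000 +0.3600 -0.1600 -0.9467]
  T[3,:] = [+0.0000 +0.0240 -0.5440 +1.1147]
moduli |λ_i(T)| = 1.4735, 0.6878, 0.0710, 0.0000.
ρ = 1.4735; 1.4735 > 1: divergent.

no, ρ = 1.4735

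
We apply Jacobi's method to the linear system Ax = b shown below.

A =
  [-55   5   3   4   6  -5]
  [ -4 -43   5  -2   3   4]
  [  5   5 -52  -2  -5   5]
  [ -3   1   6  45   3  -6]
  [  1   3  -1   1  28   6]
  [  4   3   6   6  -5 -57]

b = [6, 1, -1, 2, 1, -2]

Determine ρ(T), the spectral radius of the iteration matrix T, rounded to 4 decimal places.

A = D + L + U where D = diag(-55, -43, -52, 45, 28, -57).
Jacobi: T = -D⁻¹(L+U), T[5,3] = -(6)/(-57) = +0.1053; T[5,5] = 0.
  T[0,:] = [+0.0000, +0.0909, +0.0545, +0.0727, +0.1091, -0.0909]
  T[1,:] = [-0.0930, +0.0000, +0.1163, -0.0465, +0.0698, +0.0930]
  T[2,:] = [+0.0962, +0.0962, +0.0000, -0.0385, -0.0962, +0.0962]
  T[3,:] = [+0.0667, -0.0222, -0.1333, +0.0000, -0.0667, +0.1333]
  T[4,:] = [-0.0357, -0.1071, +0.0357, -0.0357, +0.0000, -0.2143]
  T[5,:] = [+0.0702, +0.0526, +0.1053, +0.1053, -0.0877, +0.0000]
|eigenvalues of T|: 0.2279, 0.1901, 0.1432, 0.1432, 0.1075, 0.0433.
ρ(T) = max|λ| = 0.2279; 0.2279 < 1 ⇒ converges.

0.2279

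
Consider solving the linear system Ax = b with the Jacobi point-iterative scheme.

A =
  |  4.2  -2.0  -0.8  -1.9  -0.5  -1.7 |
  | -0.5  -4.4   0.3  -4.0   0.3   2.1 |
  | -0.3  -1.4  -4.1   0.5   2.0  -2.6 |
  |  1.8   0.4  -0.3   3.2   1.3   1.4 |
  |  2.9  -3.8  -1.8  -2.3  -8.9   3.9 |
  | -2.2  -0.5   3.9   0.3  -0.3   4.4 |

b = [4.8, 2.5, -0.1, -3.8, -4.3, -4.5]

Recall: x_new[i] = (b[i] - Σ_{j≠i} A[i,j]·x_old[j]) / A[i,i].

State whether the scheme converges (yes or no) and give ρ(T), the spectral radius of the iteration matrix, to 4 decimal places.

no, ρ = 1.1301

A = D + L + U where D = diag(4.2, -4.4, -4.1, 3.2, -8.9, 4.4).
Jacobi: T = -D⁻¹(L+U), T[1,3] = -(-4)/(-4.4) = -0.9091; T[1,1] = 0.
  T[0,:] = [+0.0000 +0.4762 +0.1905 +0.4524 +0.1190 +0.4048]
  T[1,:] = [-0.1136 +0.0000 +0.0682 -0.9091 +0.0682 +0.4773]
  T[2,:] = [-0.0732 -0.3415 +0.0000 +0.1220 +0.4878 -0.6341]
  T[3,:] = [-0.5625 -0.1250 +0.0938 +0.0000 -0.4062 -0.4375]
  T[4,:] = [+0.3258 -0.4270 -0.2022 -0.2584 +0.0000 +0.4382]
  T[5,:] = [+0.5000 +0.1136 -0.8864 -0.0682 +0.0682 +0.0000]
|λ(T)| sorted: 1.1301, 0.8868, 0.6077, 0.6077, 0.4871, 0.4871.
ρ(T) = max|λ| = 1.1301; 1.1301 > 1 ⇒ diverges.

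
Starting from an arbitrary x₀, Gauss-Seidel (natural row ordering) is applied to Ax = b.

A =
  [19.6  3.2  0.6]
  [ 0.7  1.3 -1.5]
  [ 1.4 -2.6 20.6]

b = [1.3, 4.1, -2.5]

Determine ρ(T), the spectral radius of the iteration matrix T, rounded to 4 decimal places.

0.2830

Write A = D+L+U with D = diag(19.6, 1.3, 20.6).
GS T = -(D+L)⁻¹U: row 0 first, T[0,2] = -(0.6)/(19.6) = -0.0306; later rows by forward substitution.
  T[0,:] = [+0.0000, -0.1633, -0.0306]
  T[1,:] = [+0.0000, +0.0879, +1.1703]
  T[2,:] = [+0.0000, +0.0222, +0.1498]
|roots of det(T-λI)|: 0.2830, 0.0452, 0.0000.
spectral radius ρ = 0.2830; 0.2830 < 1: convergent.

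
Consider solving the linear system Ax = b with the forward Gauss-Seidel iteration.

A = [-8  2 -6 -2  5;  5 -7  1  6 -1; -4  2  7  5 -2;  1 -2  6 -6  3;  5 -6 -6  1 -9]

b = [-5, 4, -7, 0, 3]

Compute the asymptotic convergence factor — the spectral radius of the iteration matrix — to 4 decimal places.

Write A = D+L+U with D = diag(-8, -7, 7, -6, -9).
Gauss-Seidel: T = -(D+L)⁻¹U, row 0 first, T[0,4] = -(5)/(-8) = +0.6250; later rows by forward substitution.
  T[0,:] = [+0.0000, +0.2500, -0.7500, -0.2500, +0.6250]
  T[1,:] = [+0.0000, +0.1786, -0.3929, +0.6786, +0.3036]
  T[2,:] = [+0.0000, +0.0918, -0.3163, -1.0510, +0.5561]
  T[3,:] = [+0.0000, +0.0740, -0.3104, -1.3189, +1.0591]
  T[4,:] = [+0.0000, -0.0332, +0.0216, -0.0371, -0.1082]
|roots of det(T-λI)|: 1.5852, 0.1819, 0.1819, 0.1351, 0.0000.
spectral radius ρ = 1.5852; 1.5852 > 1: divergent.

1.5852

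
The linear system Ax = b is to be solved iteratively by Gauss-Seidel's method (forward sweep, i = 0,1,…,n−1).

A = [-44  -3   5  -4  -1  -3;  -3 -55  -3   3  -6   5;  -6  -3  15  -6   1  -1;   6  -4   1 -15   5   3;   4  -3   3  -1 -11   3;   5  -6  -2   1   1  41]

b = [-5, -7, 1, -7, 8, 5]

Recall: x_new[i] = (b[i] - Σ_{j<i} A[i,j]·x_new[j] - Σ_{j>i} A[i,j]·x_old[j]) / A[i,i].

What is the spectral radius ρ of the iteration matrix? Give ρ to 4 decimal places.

0.2491

Split A = D + L + U, D = diag(-44, -55, 15, -15, -11, 41).
Gauss-Seidel: T = -(D+L)⁻¹U, row 0 first, T[0,1] = -(-3)/(-44) = -0.0682; later rows by forward substitution.
  T[0,:] = [+0.0000 -0.0682 +0.1136 -0.0909 -0.0227 -0.0682]
  T[1,:] = [+0.0000 +0.0037 -0.0607 +0.0595 -0.1079 +0.0946]
  T[2,:] = [+0.0000 -0.0265 +0.0333 +0.3755 -0.0973 +0.0583]
  T[3,:] = [+0.0000 -0.0300 +0.0639 -0.0272 +0.3465 +0.1514]
  T[4,:] = [+0.0000 -0.0303 +0.0612 +0.0556 -0.0369 +0.2243]
  T[5,:] = [+0.0000 +0.0090 -0.0242 +0.0374 -0.0253 +0.0158]
|λ(T)| sorted: 0.2491, 0.2092, 0.2092, 0.0784, 0.0193, 0.0000.
ρ(T) = max|λ| = 0.2491; 0.2491 < 1, so it converges for any x₀.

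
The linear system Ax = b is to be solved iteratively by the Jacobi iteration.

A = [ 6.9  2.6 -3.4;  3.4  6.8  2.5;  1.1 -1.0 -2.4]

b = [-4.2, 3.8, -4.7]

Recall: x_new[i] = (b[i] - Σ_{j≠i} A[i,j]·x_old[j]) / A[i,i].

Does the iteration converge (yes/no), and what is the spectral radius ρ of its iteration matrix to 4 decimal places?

yes, ρ = 0.8708

Diagonal D = diag(6.9, 6.8, -2.4); L, U strict lower/upper.
Jacobi: T = -D⁻¹(L+U), T[1,0] = -(3.4)/(6.8) = -0.5000; T[1,1] = 0.
  T[0,:] = [+0.0000, -0.3768, +0.4928]
  T[1,:] = [-0.5000, +0.0000, -0.3676]
  T[2,:] = [+0.4583, -0.4167, +0.0000]
|roots of det(T-λI)|: 0.8708, 0.4368, 0.4368.
ρ(T) = max|λ| = 0.8708; 0.8708 < 1 ⇒ converges.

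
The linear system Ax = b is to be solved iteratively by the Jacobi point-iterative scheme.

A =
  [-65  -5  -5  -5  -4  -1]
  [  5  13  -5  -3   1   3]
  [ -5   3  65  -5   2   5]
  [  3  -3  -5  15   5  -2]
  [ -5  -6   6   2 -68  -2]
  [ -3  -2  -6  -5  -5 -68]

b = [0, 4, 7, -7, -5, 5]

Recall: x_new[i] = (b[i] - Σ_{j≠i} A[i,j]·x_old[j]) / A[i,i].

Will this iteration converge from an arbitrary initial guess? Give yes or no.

yes

Split A = D + L + U, D = diag(-65, 13, 65, 15, -68, -68).
Jacobi T = -D⁻¹(L+U): T[5,2] = -(-6)/(-68) = -0.0882; T[5,5] = 0.
  T[0,:] = [+0.0000, -0.0769, -0.0769, -0.0769, -0.0615, -0.0154]
  T[1,:] = [-0.3846, +0.0000, +0.3846, +0.2308, -0.0769, -0.2308]
  T[2,:] = [+0.0769, -0.0462, +0.0000, +0.0769, -0.0308, -0.0769]
  T[3,:] = [-0.2000, +0.2000, +0.3333, +0.0000, -0.3333, +0.1333]
  T[4,:] = [-0.0735, -0.0882, +0.0882, +0.0294, +0.0000, -0.0294]
  T[5,:] = [-0.0441, -0.0294, -0.0882, -0.0735, -0.0735, +0.0000]
moduli |λ_i(T)| = 0.3638, 0.2358, 0.2044, 0.1336, 0.1336, 0.0323.
spectral radius ρ = 0.3638; 0.3638 < 1, so it converges for any x₀.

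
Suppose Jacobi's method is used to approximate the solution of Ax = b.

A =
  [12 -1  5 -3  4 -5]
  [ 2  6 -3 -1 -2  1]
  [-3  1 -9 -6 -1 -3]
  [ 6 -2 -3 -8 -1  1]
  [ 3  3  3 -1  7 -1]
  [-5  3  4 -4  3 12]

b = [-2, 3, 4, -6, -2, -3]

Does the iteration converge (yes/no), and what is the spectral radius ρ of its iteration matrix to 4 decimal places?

Let D = diag(12, 6, -9, -8, 7, 12); L, U the strict triangles.
T_J = -D⁻¹(L+U): T[3,5] = -(1)/(-8) = +0.1250; T[3,3] = 0.
  T[0,:] = [+0.0000 +0.0833 -0.4167 +0.2500 -0.3333 +0.4167]
  T[1,:] = [-0.3333 +0.0000 +0.5000 +0.1667 +0.3333 -0.1667]
  T[2,:] = [-0.3333 +0.1111 +0.0000 -0.6667 -0.1111 -0.3333]
  T[3,:] = [+0.7500 -0.2500 -0.3750 +0.0000 -0.1250 +0.1250]
  T[4,:] = [-0.4286 -0.4286 -0.4286 +0.1429 +0.0000 +0.1429]
  T[5,:] = [+0.4167 -0.2500 -0.3333 +0.3333 -0.2500 +0.0000]
eigenvalue magnitudes: 1.1560, 0.5556, 0.5556, 0.3568, 0.2593, 0.0959.
spectral radius ρ = 1.1560; 1.1560 > 1 ⇒ diverges.

no, ρ = 1.1560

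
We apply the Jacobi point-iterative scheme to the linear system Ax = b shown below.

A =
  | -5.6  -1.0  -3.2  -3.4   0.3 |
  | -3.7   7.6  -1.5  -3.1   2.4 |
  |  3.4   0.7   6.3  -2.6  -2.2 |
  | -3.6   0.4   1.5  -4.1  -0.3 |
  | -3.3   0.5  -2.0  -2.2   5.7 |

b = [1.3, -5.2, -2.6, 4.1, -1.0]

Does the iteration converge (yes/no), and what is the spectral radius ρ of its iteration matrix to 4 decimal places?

A = D + L + U where D = diag(-5.6, 7.6, 6.3, -4.1, 5.7).
Jacobi T = -D⁻¹(L+U): T[4,1] = -(0.5)/(5.7) = -0.0877; T[4,4] = 0.
  T[0,:] = [+0.0000, -0.1786, -0.5714, -0.6071, +0.0536]
  T[1,:] = [+0.4868, +0.0000, +0.1974, +0.4079, -0.3158]
  T[2,:] = [-0.5397, -0.1111, +0.0000, +0.4127, +0.3492]
  T[3,:] = [-0.8780, +0.0976, +0.3659, +0.0000, -0.0732]
  T[4,:] = [+0.5789, -0.0877, +0.3509, +0.3860, +0.0000]
|λ(T)| sorted: 1.1434, 0.7227, 0.3505, 0.3505, 0.2796.
spectral radius ρ = 1.1434; 1.1434 > 1 ⇒ diverges.

no, ρ = 1.1434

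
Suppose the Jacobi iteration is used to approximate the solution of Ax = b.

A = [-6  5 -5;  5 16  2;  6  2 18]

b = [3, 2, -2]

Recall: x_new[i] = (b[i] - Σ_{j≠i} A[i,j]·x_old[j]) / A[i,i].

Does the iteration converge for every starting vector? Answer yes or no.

yes

Split A = D + L + U, D = diag(-6, 16, 18).
Jacobi T = -D⁻¹(L+U): T[0,2] = -(-5)/(-6) = -0.8333; T[0,0] = 0.
  T[0,:] = [+0.0000  +0.8333  -0.8333]
  T[1,:] = [-0.3125  +0.0000  -0.1250]
  T[2,:] = [-0.3333  -0.1111  +0.0000]
moduli |λ_i(T)| = 0.2361, 0.1565, 0.1565.
ρ = 0.2361; 0.2361 < 1, so it converges for any x₀.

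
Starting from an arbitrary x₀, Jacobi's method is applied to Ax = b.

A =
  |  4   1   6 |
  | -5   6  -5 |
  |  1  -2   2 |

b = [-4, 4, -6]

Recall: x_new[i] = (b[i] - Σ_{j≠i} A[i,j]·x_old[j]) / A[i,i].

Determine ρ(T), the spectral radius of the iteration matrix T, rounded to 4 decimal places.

Let D = diag(4, 6, 2); L, U the strict triangles.
T_J = -D⁻¹(L+U): T[2,1] = -(-2)/(2) = +1.0000; T[2,2] = 0.
  T[0,:] = [+0.0000 -0.2500 -1.5000]
  T[1,:] = [+0.8333 +0.0000 +0.8333]
  T[2,:] = [-0.5000 +1.0000 +0.0000]
eigenvalue magnitudes: 1.4681, 0.8834, 0.8834.
ρ(T) = max|λ| = 1.4681; 1.4681 > 1, so it fails to converge.

1.4681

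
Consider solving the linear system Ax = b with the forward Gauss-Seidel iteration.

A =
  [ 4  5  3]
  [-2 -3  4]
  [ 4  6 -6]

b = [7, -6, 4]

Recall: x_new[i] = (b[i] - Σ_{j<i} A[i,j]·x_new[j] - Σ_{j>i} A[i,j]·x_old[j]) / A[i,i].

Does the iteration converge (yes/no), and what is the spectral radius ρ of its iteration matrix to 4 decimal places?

no, ρ = 1.3333

A = D + L + U where D = diag(4, -3, -6).
T_GS = -(D+L)⁻¹U: row 0 first, T[0,2] = -(3)/(4) = -0.7500; later rows by forward substitution.
  T[0,:] = [+0.0000  -1.2500  -0.7500]
  T[1,:] = [+0.0000  +0.8333  +1.8333]
  T[2,:] = [+0.0000  +0.0000  +1.3333]
moduli |λ_i(T)| = 1.3333, 0.8333, 0.0000.
ρ(T) = max|λ| = 1.3333; 1.3333 > 1 ⇒ diverges.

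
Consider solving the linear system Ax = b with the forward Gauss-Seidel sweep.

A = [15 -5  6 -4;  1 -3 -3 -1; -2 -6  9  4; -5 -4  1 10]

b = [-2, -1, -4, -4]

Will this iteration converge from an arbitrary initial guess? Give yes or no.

A = D + L + U where D = diag(15, -3, 9, 10).
GS T = -(D+L)⁻¹U: row 0 first, T[0,1] = -(-5)/(15) = +0.3333; later rows by forward substitution.
  T[0,:] = [+0.0000, +0.3333, -0.4000, +0.2667]
  T[1,:] = [+0.0000, +0.1111, -1.1333, -0.2444]
  T[2,:] = [+0.0000, +0.1481, -0.8444, -0.5481]
  T[3,:] = [+0.0000, +0.1963, -0.5689, +0.0904]
|eigenvalues of T|: 0.8425, 0.4126, 0.2131, 0.0000.
ρ(T) = max|λ| = 0.8425; 0.8425 < 1: convergent.

yes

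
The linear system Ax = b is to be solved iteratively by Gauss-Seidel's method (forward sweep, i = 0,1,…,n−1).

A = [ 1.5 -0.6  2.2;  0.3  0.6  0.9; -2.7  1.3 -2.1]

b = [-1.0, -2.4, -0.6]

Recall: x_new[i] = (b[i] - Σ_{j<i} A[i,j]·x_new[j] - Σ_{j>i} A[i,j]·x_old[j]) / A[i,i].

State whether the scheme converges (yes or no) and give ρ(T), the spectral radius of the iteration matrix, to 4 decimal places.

A = D + L + U where D = diag(1.5, 0.6, -2.1).
T_GS = -(D+L)⁻¹U: row 0 first, T[0,1] = -(-0.6)/(1.5) = +0.4000; later rows by forward substitution.
  T[0,:] = [+0.0000, +0.4000, -1.4667]
  T[1,:] = [+0.0000, -0.2000, -0.7667]
  T[2,:] = [+0.0000, -0.6381, +1.4111]
|λ(T)| sorted: 1.6724, 0.4613, 0.0000.
spectral radius ρ = 1.6724; 1.6724 > 1 ⇒ diverges.

no, ρ = 1.6724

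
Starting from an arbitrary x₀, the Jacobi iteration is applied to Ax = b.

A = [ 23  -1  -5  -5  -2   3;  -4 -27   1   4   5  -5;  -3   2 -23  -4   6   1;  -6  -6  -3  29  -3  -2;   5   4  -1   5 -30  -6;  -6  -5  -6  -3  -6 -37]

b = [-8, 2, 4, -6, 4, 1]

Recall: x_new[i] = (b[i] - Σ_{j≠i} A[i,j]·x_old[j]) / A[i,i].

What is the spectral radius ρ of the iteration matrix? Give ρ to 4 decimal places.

Write A = D+L+U with D = diag(23, -27, -23, 29, -30, -37).
Jacobi T = -D⁻¹(L+U): T[4,0] = -(5)/(-30) = +0.1667; T[4,4] = 0.
  T[0,:] = [+0.0000, +0.0435, +0.2174, +0.2174, +0.0870, -0.1304]
  T[1,:] = [-0.1481, +0.0000, +0.0370, +0.1481, +0.1852, -0.1852]
  T[2,:] = [-0.1304, +0.0870, +0.0000, -0.1739, +0.2609, +0.0435]
  T[3,:] = [+0.2069, +0.2069, +0.1034, +0.0000, +0.1034, +0.0690]
  T[4,:] = [+0.1667, +0.1333, -0.0333, +0.1667, +0.0000, -0.2000]
  T[5,:] = [-0.1622, -0.1351, -0.1622, -0.0811, -0.1622, +0.0000]
eigenvalue magnitudes: 0.5111, 0.3593, 0.2527, 0.2527, 0.0752, 0.0262.
ρ(T) = max|λ| = 0.5111; 0.5111 < 1: convergent.

0.5111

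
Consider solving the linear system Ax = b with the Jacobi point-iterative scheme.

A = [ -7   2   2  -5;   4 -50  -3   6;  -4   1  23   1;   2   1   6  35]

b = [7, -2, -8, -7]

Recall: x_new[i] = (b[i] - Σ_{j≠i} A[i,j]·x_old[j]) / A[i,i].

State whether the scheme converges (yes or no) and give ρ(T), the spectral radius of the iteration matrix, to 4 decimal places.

yes, ρ = 0.3950

A = D + L + U where D = diag(-7, -50, 23, 35).
Jacobi: T = -D⁻¹(L+U), T[1,2] = -(-3)/(-50) = -0.0600; T[1,1] = 0.
  T[0,:] = [+0.0000  +0.2857  +0.2857  -0.7143]
  T[1,:] = [+0.0800  +0.0000  -0.0600  +0.1200]
  T[2,:] = [+0.1739  -0.0435  +0.0000  -0.0435]
  T[3,:] = [-0.0571  -0.0286  -0.1714  +0.0000]
|eigenvalues of T|: 0.3950, 0.2569, 0.2569, 0.0651.
ρ = 0.3950; 0.3950 < 1, so it converges for any x₀.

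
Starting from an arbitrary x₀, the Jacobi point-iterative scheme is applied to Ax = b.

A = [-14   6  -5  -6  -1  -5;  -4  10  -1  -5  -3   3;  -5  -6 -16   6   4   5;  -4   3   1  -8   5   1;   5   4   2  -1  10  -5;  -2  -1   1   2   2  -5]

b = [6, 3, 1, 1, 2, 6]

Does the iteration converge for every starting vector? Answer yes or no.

no

A = D + L + U where D = diag(-14, 10, -16, -8, 10, -5).
T_J = -D⁻¹(L+U): T[1,5] = -(3)/(10) = -0.3000; T[1,1] = 0.
  T[0,:] = [+0.0000  +0.4286  -0.3571  -0.4286  -0.0714  -0.3571]
  T[1,:] = [+0.4000  +0.0000  +0.1000  +0.5000  +0.3000  -0.3000]
  T[2,:] = [-0.3125  -0.3750  +0.0000  +0.3750  +0.2500  +0.3125]
  T[3,:] = [-0.5000  +0.3750  +0.1250  +0.0000  +0.6250  +0.1250]
  T[4,:] = [-0.5000  -0.4000  -0.2000  +0.1000  +0.0000  +0.5000]
  T[5,:] = [-0.4000  -0.2000  +0.2000  +0.4000  +0.4000  +0.0000]
moduli |λ_i(T)| = 1.2022, 0.8346, 0.3170, 0.1938, 0.1790, 0.1790.
spectral radius ρ = 1.2022; 1.2022 > 1, so it fails to converge.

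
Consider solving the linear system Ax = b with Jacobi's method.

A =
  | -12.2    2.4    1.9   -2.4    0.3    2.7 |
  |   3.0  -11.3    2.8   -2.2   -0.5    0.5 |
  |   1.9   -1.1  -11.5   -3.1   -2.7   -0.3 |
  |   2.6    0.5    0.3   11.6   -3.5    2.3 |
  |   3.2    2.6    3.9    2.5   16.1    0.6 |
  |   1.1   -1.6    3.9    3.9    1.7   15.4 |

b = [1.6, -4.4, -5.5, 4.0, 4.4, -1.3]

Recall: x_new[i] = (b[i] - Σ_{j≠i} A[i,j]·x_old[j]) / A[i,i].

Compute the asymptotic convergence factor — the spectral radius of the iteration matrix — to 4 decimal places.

Write A = D+L+U with D = diag(-12.2, -11.3, -11.5, 11.6, 16.1, 15.4).
T_J = -D⁻¹(L+U): T[3,5] = -(2.3)/(11.6) = -0.1983; T[3,3] = 0.
  T[0,:] = [+0.0000, +0.1967, +0.1557, -0.1967, +0.0246, +0.2213]
  T[1,:] = [+0.2655, +0.0000, +0.2478, -0.1947, -0.0442, +0.0442]
  T[2,:] = [+0.1652, -0.0957, +0.0000, -0.2696, -0.2348, -0.0261]
  T[3,:] = [-0.2241, -0.0431, -0.0259, +0.0000, +0.3017, -0.1983]
  T[4,:] = [-0.1988, -0.1615, -0.2422, -0.1553, +0.0000, -0.0373]
  T[5,:] = [-0.0714, +0.1039, -0.2532, -0.2532, -0.1104, +0.0000]
eigenvalue magnitudes: 0.5957, 0.2716, 0.2716, 0.2520, 0.2520, 0.0938.
spectral radius ρ = 0.5957; 0.5957 < 1, so it converges for any x₀.

0.5957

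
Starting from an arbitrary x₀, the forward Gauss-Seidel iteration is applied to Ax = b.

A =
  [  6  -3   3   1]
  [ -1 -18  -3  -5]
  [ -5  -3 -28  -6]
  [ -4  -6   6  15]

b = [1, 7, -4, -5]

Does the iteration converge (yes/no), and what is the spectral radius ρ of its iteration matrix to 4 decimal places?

yes, ρ = 0.1938

Let D = diag(6, -18, -28, 15); L, U the strict triangles.
Gauss-Seidel: T = -(D+L)⁻¹U, row 0 first, T[0,1] = -(-3)/(6) = +0.5000; later rows by forward substitution.
  T[0,:] = [+0.0000, +0.5000, -0.5000, -0.1667]
  T[1,:] = [+0.0000, -0.0278, -0.1389, -0.2685]
  T[2,:] = [+0.0000, -0.0863, +0.1042, -0.1558]
  T[3,:] = [+0.0000, +0.1567, -0.2306, -0.0896]
|roots of det(T-λI)|: 0.1938, 0.1567, 0.1567, 0.0000.
ρ(T) = max|λ| = 0.1938; 0.1938 < 1 ⇒ converges.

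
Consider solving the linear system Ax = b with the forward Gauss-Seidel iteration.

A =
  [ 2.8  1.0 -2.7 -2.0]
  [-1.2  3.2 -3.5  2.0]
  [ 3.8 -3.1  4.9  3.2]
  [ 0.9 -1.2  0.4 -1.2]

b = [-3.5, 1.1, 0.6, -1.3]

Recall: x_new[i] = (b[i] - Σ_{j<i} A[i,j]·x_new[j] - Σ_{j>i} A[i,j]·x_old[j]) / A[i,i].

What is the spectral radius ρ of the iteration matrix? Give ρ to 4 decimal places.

Let D = diag(2.8, 3.2, 4.9, -1.2); L, U the strict triangles.
GS T = -(D+L)⁻¹U: row 0 first, T[0,3] = -(-2)/(2.8) = +0.7143; later rows by forward substitution.
  T[0,:] = [+0.0000, -0.3571, +0.9643, +0.7143]
  T[1,:] = [+0.0000, -0.1339, +1.4554, -0.3571]
  T[2,:] = [+0.0000, +0.1922, +0.1729, -1.4329]
  T[3,:] = [+0.0000, -0.0698, -0.6745, +0.4152]
|λ(T)| sorted: 1.4366, 0.8200, 0.1624, 0.0000.
ρ(T) = max|λ| = 1.4366; 1.4366 > 1, so it fails to converge.

1.4366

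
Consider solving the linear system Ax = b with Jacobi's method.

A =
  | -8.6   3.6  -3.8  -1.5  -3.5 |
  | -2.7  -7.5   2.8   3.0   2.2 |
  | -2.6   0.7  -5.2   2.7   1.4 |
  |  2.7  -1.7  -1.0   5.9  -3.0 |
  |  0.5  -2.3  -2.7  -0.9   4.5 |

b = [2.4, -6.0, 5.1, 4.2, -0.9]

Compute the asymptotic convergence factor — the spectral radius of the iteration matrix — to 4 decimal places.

1.2410

A = D + L + U where D = diag(-8.6, -7.5, -5.2, 5.9, 4.5).
T_J = -D⁻¹(L+U): T[0,4] = -(-3.5)/(-8.6) = -0.4070; T[0,0] = 0.
  T[0,:] = [+0.0000  +0.4186  -0.4419  -0.1744  -0.4070]
  T[1,:] = [-0.3600  +0.0000  +0.3733  +0.4000  +0.2933]
  T[2,:] = [-0.5000  +0.1346  +0.0000  +0.5192  +0.2692]
  T[3,:] = [-0.4576  +0.2881  +0.1695  +0.0000  +0.5085]
  T[4,:] = [-0.1111  +0.5111  +0.6000  +0.2000  +0.0000]
|eigenvalues of T|: 1.2410, 0.5100, 0.5100, 0.3279, 0.1570.
ρ = 1.2410; 1.2410 > 1: divergent.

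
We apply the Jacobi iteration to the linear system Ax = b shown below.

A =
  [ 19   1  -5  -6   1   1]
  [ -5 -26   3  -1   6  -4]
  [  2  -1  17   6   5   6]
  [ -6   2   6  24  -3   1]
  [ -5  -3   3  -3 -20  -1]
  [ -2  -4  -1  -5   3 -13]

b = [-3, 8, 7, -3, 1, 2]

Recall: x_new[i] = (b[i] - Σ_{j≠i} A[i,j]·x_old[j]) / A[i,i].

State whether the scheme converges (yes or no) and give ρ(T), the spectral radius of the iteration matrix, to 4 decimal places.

yes, ρ = 0.5031

Write A = D+L+U with D = diag(19, -26, 17, 24, -20, -13).
T_J = -D⁻¹(L+U): T[5,1] = -(-4)/(-13) = -0.3077; T[5,5] = 0.
  T[0,:] = [+0.0000 -0.0526 +0.2632 +0.3158 -0.0526 -0.0526]
  T[1,:] = [-0.1923 +0.0000 +0.1154 -0.0385 +0.2308 -0.1538]
  T[2,:] = [-0.1176 +0.0588 +0.0000 -0.3529 -0.2941 -0.3529]
  T[3,:] = [+0.2500 -0.0833 -0.2500 +0.0000 +0.1250 -0.0417]
  T[4,:] = [-0.2500 -0.1500 +0.1500 -0.1500 +0.0000 -0.0500]
  T[5,:] = [-0.1538 -0.3077 -0.0769 -0.3846 +0.2308 +0.0000]
moduli |λ_i(T)| = 0.5031, 0.3409, 0.2908, 0.2908, 0.2729, 0.0813.
ρ(T) = max|λ| = 0.5031; 0.5031 < 1, so it converges for any x₀.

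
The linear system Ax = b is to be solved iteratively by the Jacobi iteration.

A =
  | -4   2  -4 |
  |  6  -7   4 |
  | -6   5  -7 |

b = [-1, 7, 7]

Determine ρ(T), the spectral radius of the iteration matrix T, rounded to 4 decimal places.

Diagonal D = diag(-4, -7, -7); L, U strict lower/upper.
Jacobi T = -D⁻¹(L+U): T[0,2] = -(-4)/(-4) = -1.0000; T[0,0] = 0.
  T[0,:] = [+0.0000, +0.5000, -1.0000]
  T[1,:] = [+0.8571, +0.0000, +0.5714]
  T[2,:] = [-0.8571, +0.7143, +0.0000]
|roots of det(T-λI)|: 1.5045, 0.7548, 0.7548.
ρ = 1.5045; 1.5045 > 1 ⇒ diverges.

1.5045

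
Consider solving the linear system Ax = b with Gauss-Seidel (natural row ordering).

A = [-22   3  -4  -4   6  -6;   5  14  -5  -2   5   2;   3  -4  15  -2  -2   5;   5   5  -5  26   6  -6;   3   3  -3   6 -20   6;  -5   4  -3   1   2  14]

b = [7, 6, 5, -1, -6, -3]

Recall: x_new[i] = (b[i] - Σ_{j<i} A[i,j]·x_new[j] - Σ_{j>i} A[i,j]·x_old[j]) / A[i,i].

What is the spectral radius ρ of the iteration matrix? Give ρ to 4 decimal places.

0.5120

Diagonal D = diag(-22, 14, 15, 26, -20, 14); L, U strict lower/upper.
GS T = -(D+L)⁻¹U: row 0 first, T[0,2] = -(-4)/(-22) = -0.1818; later rows by forward substitution.
  T[0,:] = [+0.0000 +0.1364 -0.1818 -0.1818 +0.2727 -0.2727]
  T[1,:] = [+0.0000 -0.0487 +0.4221 +0.2078 -0.4545 -0.0455]
  T[2,:] = [+0.0000 -0.0403 +0.1489 +0.2251 -0.0424 -0.2909]
  T[3,:] = [+0.0000 -0.0246 -0.0176 +0.0383 -0.2040 +0.2360]
  T[4,:] = [+0.0000 +0.0118 +0.0084 -0.0184 -0.0821 +0.3667]
  T[5,:] = [+0.0000 +0.0541 -0.1536 -0.0762 +0.2445 -0.2160]
eigenvalue magnitudes: 0.5120, 0.2052, 0.2052, 0.0863, 0.0863, 0.0000.
spectral radius ρ = 0.5120; 0.5120 < 1, so it converges for any x₀.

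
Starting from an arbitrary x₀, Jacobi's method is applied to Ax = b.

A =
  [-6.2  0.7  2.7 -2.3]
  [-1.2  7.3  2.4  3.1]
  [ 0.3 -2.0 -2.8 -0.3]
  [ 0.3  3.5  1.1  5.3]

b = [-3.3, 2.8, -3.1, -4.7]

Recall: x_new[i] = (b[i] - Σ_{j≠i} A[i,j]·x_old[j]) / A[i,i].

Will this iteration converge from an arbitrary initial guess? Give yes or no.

Write A = D+L+U with D = diag(-6.2, 7.3, -2.8, 5.3).
Jacobi T = -D⁻¹(L+U): T[1,3] = -(3.1)/(7.3) = -0.4247; T[1,1] = 0.
  T[0,:] = [+0.0000, +0.1129, +0.4355, -0.3710]
  T[1,:] = [+0.1644, +0.0000, -0.3288, -0.4247]
  T[2,:] = [+0.1071, -0.7143, +0.0000, -0.1071]
  T[3,:] = [-0.0566, -0.6604, -0.2075, +0.0000]
eigenvalue magnitudes: 0.8212, 0.6204, 0.3903, 0.1895.
spectral radius ρ = 0.8212; 0.8212 < 1: convergent.

yes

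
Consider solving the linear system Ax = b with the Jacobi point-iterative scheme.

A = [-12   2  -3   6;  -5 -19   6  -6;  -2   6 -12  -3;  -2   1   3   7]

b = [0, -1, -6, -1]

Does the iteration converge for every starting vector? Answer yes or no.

yes

A = D + L + U where D = diag(-12, -19, -12, 7).
Jacobi: T = -D⁻¹(L+U), T[3,2] = -(3)/(7) = -0.4286; T[3,3] = 0.
  T[0,:] = [+0.0000 +0.1667 -0.2500 +0.5000]
  T[1,:] = [-0.2632 +0.0000 +0.3158 -0.3158]
  T[2,:] = [-0.1667 +0.5000 +0.0000 -0.2500]
  T[3,:] = [+0.2857 -0.1429 -0.4286 +0.0000]
eigenvalue magnitudes: 0.8207, 0.4113, 0.2330, 0.2330.
spectral radius ρ = 0.8207; 0.8207 < 1 ⇒ converges.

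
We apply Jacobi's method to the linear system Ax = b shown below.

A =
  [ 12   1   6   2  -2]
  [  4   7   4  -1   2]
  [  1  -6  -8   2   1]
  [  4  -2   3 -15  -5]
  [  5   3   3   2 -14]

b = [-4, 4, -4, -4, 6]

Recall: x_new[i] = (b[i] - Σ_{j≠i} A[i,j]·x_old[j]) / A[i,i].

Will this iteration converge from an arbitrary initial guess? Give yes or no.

yes

Let D = diag(12, 7, -8, -15, -14); L, U the strict triangles.
Jacobi T = -D⁻¹(L+U): T[2,0] = -(1)/(-8) = +0.1250; T[2,2] = 0.
  T[0,:] = [+0.0000, -0.0833, -0.5000, -0.1667, +0.1667]
  T[1,:] = [-0.5714, +0.0000, -0.5714, +0.1429, -0.2857]
  T[2,:] = [+0.1250, -0.7500, +0.0000, +0.2500, +0.1250]
  T[3,:] = [+0.2667, -0.1333, +0.2000, +0.0000, -0.3333]
  T[4,:] = [+0.3571, +0.2143, +0.2143, +0.1429, +0.0000]
|eigenvalues of T|: 0.8705, 0.6084, 0.6084, 0.3431, 0.3431.
ρ = 0.8705; 0.8705 < 1 ⇒ converges.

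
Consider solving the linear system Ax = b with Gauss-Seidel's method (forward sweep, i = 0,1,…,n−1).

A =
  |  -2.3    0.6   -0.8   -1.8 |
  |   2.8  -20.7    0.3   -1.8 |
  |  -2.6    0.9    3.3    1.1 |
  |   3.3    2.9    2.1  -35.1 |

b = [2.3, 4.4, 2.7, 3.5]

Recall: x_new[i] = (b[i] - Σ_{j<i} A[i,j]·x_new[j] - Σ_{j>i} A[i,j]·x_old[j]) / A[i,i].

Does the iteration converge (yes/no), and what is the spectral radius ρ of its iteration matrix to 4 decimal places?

yes, ρ = 0.3953

Diagonal D = diag(-2.3, -20.7, 3.3, -35.1); L, U strict lower/upper.
GS T = -(D+L)⁻¹U: row 0 first, T[0,1] = -(0.6)/(-2.3) = +0.2609; later rows by forward substitution.
  T[0,:] = [+0.0000  +0.2609  -0.3478  -0.7826]
  T[1,:] = [+0.0000  +0.0353  -0.0326  -0.1928]
  T[2,:] = [+0.0000  +0.1959  -0.2652  -0.8973]
  T[3,:] = [+0.0000  +0.0392  -0.0513  -0.1432]
|eigenvalues of T|: 0.3953, 0.0173, 0.0173, 0.0000.
ρ = 0.3953; 0.3953 < 1: convergent.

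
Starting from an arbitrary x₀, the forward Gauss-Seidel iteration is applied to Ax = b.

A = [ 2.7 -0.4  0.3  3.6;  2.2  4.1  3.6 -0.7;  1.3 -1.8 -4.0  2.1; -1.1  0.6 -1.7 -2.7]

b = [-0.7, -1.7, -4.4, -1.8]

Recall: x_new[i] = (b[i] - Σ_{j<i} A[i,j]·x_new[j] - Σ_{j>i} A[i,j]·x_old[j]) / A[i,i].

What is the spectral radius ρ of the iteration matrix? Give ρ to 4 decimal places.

Let D = diag(2.7, 4.1, -4, -2.7); L, U the strict triangles.
GS T = -(D+L)⁻¹U: row 0 first, T[0,2] = -(0.3)/(2.7) = -0.1111; later rows by forward substitution.
  T[0,:] = [+0.0000 +0.1481 -0.1111 -1.3333]
  T[1,:] = [+0.0000 -0.0795 -0.8184 +0.8862]
  T[2,:] = [+0.0000 +0.0839 +0.3322 -0.3071]
  T[3,:] = [+0.0000 -0.1309 -0.3458 +0.9335]
|roots of det(T-λI)|: 0.9008, 0.1757, 0.1757, 0.0000.
spectral radius ρ = 0.9008; 0.9008 < 1, so it converges for any x₀.

0.9008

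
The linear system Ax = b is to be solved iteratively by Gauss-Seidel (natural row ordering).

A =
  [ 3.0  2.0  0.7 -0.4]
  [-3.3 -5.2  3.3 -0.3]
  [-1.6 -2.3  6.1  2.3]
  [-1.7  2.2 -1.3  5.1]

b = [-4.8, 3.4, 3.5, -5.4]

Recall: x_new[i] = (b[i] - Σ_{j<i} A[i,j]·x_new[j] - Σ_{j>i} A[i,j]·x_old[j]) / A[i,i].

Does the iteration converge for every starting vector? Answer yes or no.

yes

Diagonal D = diag(3, -5.2, 6.1, 5.1); L, U strict lower/upper.
GS T = -(D+L)⁻¹U: row 0 first, T[0,2] = -(0.7)/(3) = -0.2333; later rows by forward substitution.
  T[0,:] = [+0.0000, -0.6667, -0.2333, +0.1333]
  T[1,:] = [+0.0000, +0.4231, +0.7827, -0.1423]
  T[2,:] = [+0.0000, -0.0153, +0.2339, -0.3957]
  T[3,:] = [+0.0000, -0.4086, -0.3558, +0.0050]
|λ(T)| sorted: 0.8386, 0.2518, 0.2518, 0.0000.
spectral radius ρ = 0.8386; 0.8386 < 1: convergent.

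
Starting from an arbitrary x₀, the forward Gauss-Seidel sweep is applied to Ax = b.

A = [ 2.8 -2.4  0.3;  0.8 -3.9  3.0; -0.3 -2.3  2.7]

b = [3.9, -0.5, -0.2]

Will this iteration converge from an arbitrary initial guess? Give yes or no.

A = D + L + U where D = diag(2.8, -3.9, 2.7).
Gauss-Seidel: T = -(D+L)⁻¹U, row 0 first, T[0,2] = -(0.3)/(2.8) = -0.1071; later rows by forward substitution.
  T[0,:] = [+0.0000 +0.8571 -0.1071]
  T[1,:] = [+0.0000 +0.1758 +0.7473]
  T[2,:] = [+0.0000 +0.2450 +0.6246]
|λ(T)| sorted: 0.8834, 0.0829, 0.0000.
ρ = 0.8834; 0.8834 < 1, so it converges for any x₀.

yes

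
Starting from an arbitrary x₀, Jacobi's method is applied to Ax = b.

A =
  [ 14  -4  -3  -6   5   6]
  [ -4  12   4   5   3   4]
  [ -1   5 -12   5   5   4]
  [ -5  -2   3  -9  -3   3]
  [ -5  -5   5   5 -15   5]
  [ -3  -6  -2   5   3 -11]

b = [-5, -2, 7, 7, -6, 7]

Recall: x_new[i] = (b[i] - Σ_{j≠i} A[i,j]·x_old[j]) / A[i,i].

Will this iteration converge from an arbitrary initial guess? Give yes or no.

Diagonal D = diag(14, 12, -12, -9, -15, -11); L, U strict lower/upper.
T_J = -D⁻¹(L+U): T[0,4] = -(5)/(14) = -0.3571; T[0,0] = 0.
  T[0,:] = [+0.0000  +0.2857  +0.2143  +0.4286  -0.3571  -0.4286]
  T[1,:] = [+0.3333  +0.0000  -0.3333  -0.4167  -0.2500  -0.3333]
  T[2,:] = [-0.0833  +0.4167  +0.0000  +0.4167  +0.4167  +0.3333]
  T[3,:] = [-0.5556  -0.2222  +0.3333  +0.0000  -0.3333  +0.3333]
  T[4,:] = [-0.3333  -0.3333  +0.3333  +0.3333  +0.0000  +0.3333]
  T[5,:] = [-0.2727  -0.5455  -0.1818  +0.4545  +0.2727  +0.0000]
eigenvalue magnitudes: 1.1950, 0.5080, 0.5080, 0.4111, 0.4111, 0.2769.
ρ(T) = max|λ| = 1.1950; 1.1950 > 1 ⇒ diverges.

no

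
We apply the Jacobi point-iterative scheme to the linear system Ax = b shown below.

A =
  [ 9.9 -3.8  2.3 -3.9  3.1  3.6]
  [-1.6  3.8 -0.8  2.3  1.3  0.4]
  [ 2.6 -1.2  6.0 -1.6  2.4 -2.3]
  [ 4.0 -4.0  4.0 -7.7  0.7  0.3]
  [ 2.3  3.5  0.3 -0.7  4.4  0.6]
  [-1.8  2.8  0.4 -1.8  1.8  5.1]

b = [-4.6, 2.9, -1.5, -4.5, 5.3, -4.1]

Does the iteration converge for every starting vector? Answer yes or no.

no

A = D + L + U where D = diag(9.9, 3.8, 6, -7.7, 4.4, 5.1).
Jacobi: T = -D⁻¹(L+U), T[2,5] = -(-2.3)/(6) = +0.3833; T[2,2] = 0.
  T[0,:] = [+0.0000  +0.3838  -0.2323  +0.3939  -0.3131  -0.3636]
  T[1,:] = [+0.4211  +0.0000  +0.2105  -0.6053  -0.3421  -0.1053]
  T[2,:] = [-0.4333  +0.2000  +0.0000  +0.2667  -0.4000  +0.3833]
  T[3,:] = [+0.5195  -0.5195  +0.5195  +0.0000  +0.0909  +0.0390]
  T[4,:] = [-0.5227  -0.7955  -0.0682  +0.1591  +0.0000  -0.1364]
  T[5,:] = [+0.3529  -0.5490  -0.0784  +0.3529  -0.3529  +0.0000]
|λ(T)| sorted: 1.1448, 0.8576, 0.7598, 0.7076, 0.4678, 0.4678.
spectral radius ρ = 1.1448; 1.1448 > 1, so it fails to converge.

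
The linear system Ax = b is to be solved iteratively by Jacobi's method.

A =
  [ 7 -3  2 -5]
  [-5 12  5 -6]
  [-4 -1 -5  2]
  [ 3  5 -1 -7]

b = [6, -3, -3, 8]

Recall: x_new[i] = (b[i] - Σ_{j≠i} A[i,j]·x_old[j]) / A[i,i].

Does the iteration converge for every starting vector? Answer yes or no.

no

Split A = D + L + U, D = diag(7, 12, -5, -7).
Jacobi: T = -D⁻¹(L+U), T[0,1] = -(-3)/(7) = +0.4286; T[0,0] = 0.
  T[0,:] = [+0.0000, +0.4286, -0.2857, +0.7143]
  T[1,:] = [+0.4167, +0.0000, -0.4167, +0.5000]
  T[2,:] = [-0.8000, -0.2000, +0.0000, +0.4000]
  T[3,:] = [+0.4286, +0.7143, -0.1429, +0.0000]
|roots of det(T-λI)|: 1.2096, 0.8339, 0.2308, 0.2308.
ρ(T) = max|λ| = 1.2096; 1.2096 > 1: divergent.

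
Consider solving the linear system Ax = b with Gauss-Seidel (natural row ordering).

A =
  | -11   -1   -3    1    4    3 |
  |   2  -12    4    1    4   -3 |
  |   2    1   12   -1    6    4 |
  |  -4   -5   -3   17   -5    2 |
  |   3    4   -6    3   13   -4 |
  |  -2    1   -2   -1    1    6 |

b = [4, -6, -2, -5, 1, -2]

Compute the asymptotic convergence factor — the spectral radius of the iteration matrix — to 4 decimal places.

Split A = D + L + U, D = diag(-11, -12, 12, 17, 13, 6).
T_GS = -(D+L)⁻¹U: row 0 first, T[0,1] = -(-1)/(-11) = -0.0909; later rows by forward substitution.
  T[0,:] = [+0.0000, -0.0909, -0.2727, +0.0909, +0.3636, +0.2727]
  T[1,:] = [+0.0000, -0.0152, +0.2879, +0.0985, +0.3939, -0.2045]
  T[2,:] = [+0.0000, +0.0164, +0.0215, +0.0600, -0.5934, -0.3617]
  T[3,:] = [+0.0000, -0.0230, +0.0243, +0.0609, +0.3908, -0.1775]
  T[4,:] = [+0.0000, +0.0385, -0.0213, -0.0377, -0.5692, +0.1817]
  T[5,:] = [+0.0000, -0.0326, -0.1241, +0.0503, +0.0177, -0.0554]
moduli |λ_i(T)| = 0.5696, 0.2744, 0.2284, 0.0661, 0.0323, 0.0000.
ρ(T) = max|λ| = 0.5696; 0.5696 < 1 ⇒ converges.

0.5696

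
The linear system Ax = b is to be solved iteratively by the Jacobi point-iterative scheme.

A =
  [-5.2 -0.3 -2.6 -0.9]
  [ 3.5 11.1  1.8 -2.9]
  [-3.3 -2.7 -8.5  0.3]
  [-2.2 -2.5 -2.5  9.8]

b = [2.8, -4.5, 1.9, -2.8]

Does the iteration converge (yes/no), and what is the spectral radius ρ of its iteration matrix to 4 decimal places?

Let D = diag(-5.2, 11.1, -8.5, 9.8); L, U the strict triangles.
Jacobi: T = -D⁻¹(L+U), T[1,0] = -(3.5)/(11.1) = -0.3153; T[1,1] = 0.
  T[0,:] = [+0.0000, -0.0577, -0.5000, -0.1731]
  T[1,:] = [-0.3153, +0.0000, -0.1622, +0.2613]
  T[2,:] = [-0.3882, -0.3176, +0.0000, +0.0353]
  T[3,:] = [+0.2245, +0.2551, +0.2551, +0.0000]
|eigenvalues of T|: 0.6090, 0.3530, 0.3530, 0.0791.
ρ = 0.6090; 0.6090 < 1 ⇒ converges.

yes, ρ = 0.6090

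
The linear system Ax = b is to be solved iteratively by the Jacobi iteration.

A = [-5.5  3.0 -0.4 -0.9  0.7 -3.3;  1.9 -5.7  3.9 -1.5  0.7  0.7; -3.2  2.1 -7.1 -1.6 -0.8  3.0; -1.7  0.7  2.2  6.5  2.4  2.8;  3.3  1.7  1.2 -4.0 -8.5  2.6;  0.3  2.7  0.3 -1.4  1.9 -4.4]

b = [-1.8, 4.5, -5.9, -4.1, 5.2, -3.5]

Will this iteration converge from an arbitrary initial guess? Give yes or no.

no

A = D + L + U where D = diag(-5.5, -5.7, -7.1, 6.5, -8.5, -4.4).
Jacobi: T = -D⁻¹(L+U), T[5,3] = -(-1.4)/(-4.4) = -0.3182; T[5,5] = 0.
  T[0,:] = [+0.0000  +0.5455  -0.0727  -0.1636  +0.1273  -0.6000]
  T[1,:] = [+0.3333  +0.0000  +0.6842  -0.2632  +0.1228  +0.1228]
  T[2,:] = [-0.4507  +0.2958  +0.0000  -0.2254  -0.1127  +0.4225]
  T[3,:] = [+0.2615  -0.1077  -0.3385  +0.0000  -0.3692  -0.4308]
  T[4,:] = [+0.3882  +0.2000  +0.1412  -0.4706  +0.0000  +0.3059]
  T[5,:] = [+0.0682  +0.6136  +0.0682  -0.3182  +0.4318  +0.0000]
moduli |λ_i(T)| = 1.1662, 0.8454, 0.6029, 0.4616, 0.4616, 0.0102.
ρ = 1.1662; 1.1662 > 1: divergent.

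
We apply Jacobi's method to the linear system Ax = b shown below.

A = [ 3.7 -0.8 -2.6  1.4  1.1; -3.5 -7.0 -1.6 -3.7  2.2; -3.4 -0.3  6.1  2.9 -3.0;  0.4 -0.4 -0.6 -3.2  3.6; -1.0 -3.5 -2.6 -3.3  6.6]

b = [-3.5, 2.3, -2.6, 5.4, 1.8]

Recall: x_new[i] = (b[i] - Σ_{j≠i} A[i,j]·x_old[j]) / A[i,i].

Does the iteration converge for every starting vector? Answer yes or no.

Write A = D+L+U with D = diag(3.7, -7, 6.1, -3.2, 6.6).
Jacobi: T = -D⁻¹(L+U), T[2,3] = -(2.9)/(6.1) = -0.4754; T[2,2] = 0.
  T[0,:] = [+0.0000  +0.2162  +0.7027  -0.3784  -0.2973]
  T[1,:] = [-0.5000  +0.0000  -0.2286  -0.5286  +0.3143]
  T[2,:] = [+0.5574  +0.0492  +0.0000  -0.4754  +0.4918]
  T[3,:] = [+0.1250  -0.1250  -0.1875  +0.0000  +1.1250]
  T[4,:] = [+0.1515  +0.5303  +0.3939  +0.5000  +0.0000]
|λ(T)| sorted: 1.2727, 0.7200, 0.7200, 0.6408, 0.4973.
ρ = 1.2727; 1.2727 > 1: divergent.

no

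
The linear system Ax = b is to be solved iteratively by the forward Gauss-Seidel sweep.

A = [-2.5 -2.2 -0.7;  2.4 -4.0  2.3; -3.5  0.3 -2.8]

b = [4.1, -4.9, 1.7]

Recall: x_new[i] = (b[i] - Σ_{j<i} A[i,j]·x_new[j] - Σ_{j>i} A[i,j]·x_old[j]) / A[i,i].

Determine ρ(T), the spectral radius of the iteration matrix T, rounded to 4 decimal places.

0.8653

Split A = D + L + U, D = diag(-2.5, -4, -2.8).
Gauss-Seidel: T = -(D+L)⁻¹U, row 0 first, T[0,2] = -(-0.7)/(-2.5) = -0.2800; later rows by forward substitution.
  T[0,:] = [+0.0000 -0.8800 -0.2800]
  T[1,:] = [+0.0000 -0.5280 +0.4070]
  T[2,:] = [+0.0000 +1.0434 +0.3936]
|eigenvalues of T|: 0.8653, 0.7309, 0.0000.
ρ(T) = max|λ| = 0.8653; 0.8653 < 1, so it converges for any x₀.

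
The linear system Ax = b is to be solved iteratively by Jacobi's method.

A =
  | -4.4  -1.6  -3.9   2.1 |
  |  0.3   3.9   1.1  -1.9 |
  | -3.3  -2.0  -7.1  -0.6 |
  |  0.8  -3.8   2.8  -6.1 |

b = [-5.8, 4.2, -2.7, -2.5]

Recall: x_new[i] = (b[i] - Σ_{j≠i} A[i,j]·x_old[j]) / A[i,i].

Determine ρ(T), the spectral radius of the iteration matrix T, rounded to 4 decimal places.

0.8477

A = D + L + U where D = diag(-4.4, 3.9, -7.1, -6.1).
Jacobi T = -D⁻¹(L+U): T[2,3] = -(-0.6)/(-7.1) = -0.0845; T[2,2] = 0.
  T[0,:] = [+0.0000, -0.3636, -0.8864, +0.4773]
  T[1,:] = [-0.0769, +0.0000, -0.2821, +0.4872]
  T[2,:] = [-0.4648, -0.2817, +0.0000, -0.0845]
  T[3,:] = [+0.1311, -0.6230, +0.4590, +0.0000]
eigenvalue magnitudes: 0.8477, 0.5592, 0.5592, 0.5399.
spectral radius ρ = 0.8477; 0.8477 < 1 ⇒ converges.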